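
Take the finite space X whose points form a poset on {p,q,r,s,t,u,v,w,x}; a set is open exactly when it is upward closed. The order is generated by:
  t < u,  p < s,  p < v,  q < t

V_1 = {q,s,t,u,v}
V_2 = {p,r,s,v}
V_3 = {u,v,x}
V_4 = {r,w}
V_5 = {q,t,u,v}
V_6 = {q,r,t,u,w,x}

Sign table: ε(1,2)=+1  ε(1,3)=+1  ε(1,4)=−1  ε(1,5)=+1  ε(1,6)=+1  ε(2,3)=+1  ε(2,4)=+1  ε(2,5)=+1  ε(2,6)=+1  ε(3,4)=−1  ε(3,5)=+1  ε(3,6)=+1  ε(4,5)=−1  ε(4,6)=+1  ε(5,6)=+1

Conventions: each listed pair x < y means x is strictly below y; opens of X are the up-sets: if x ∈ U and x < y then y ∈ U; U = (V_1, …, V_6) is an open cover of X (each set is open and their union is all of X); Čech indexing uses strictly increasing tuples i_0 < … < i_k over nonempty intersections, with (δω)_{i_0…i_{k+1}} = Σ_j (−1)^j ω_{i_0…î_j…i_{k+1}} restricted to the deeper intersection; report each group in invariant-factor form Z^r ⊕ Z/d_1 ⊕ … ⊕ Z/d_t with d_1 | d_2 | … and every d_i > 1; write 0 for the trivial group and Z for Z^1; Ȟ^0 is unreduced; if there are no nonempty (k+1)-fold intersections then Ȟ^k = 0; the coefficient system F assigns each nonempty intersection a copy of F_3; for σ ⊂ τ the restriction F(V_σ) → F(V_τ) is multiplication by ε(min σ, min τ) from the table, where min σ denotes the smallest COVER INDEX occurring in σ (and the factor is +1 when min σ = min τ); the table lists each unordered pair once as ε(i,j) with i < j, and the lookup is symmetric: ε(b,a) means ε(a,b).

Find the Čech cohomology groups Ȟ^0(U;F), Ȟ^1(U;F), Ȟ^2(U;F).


nonempty overlaps:
  V12={s,v} V13={u,v} V15={q,t,u,v} V16={q,t,u} V23={v} V24={r} V25={v} V26={r} V35={u,v} V36={u,x} V46={r,w} V56={q,t,u}
  V123={v} V125={v} V135={u,v} V136={u} V156={q,t,u} V235={v} V246={r} V356={u}
  V1235={v} V1356={u}
C dims 6,12,8,2; δ0: rk_F3 5; δ1: rk_F3 6; δ2: rk_F3 2
degree 0: 6−5−0 = 1 → Ȟ^0 ≅ Z/3
degree 1: 12−6−5 = 1 → Ȟ^1 ≅ Z/3
degree 2: 8−2−6 = 0 → Ȟ^2 ≅ 0

Ȟ^0(U;F) ≅ Z/3, Ȟ^1(U;F) ≅ Z/3, Ȟ^2(U;F) ≅ 0


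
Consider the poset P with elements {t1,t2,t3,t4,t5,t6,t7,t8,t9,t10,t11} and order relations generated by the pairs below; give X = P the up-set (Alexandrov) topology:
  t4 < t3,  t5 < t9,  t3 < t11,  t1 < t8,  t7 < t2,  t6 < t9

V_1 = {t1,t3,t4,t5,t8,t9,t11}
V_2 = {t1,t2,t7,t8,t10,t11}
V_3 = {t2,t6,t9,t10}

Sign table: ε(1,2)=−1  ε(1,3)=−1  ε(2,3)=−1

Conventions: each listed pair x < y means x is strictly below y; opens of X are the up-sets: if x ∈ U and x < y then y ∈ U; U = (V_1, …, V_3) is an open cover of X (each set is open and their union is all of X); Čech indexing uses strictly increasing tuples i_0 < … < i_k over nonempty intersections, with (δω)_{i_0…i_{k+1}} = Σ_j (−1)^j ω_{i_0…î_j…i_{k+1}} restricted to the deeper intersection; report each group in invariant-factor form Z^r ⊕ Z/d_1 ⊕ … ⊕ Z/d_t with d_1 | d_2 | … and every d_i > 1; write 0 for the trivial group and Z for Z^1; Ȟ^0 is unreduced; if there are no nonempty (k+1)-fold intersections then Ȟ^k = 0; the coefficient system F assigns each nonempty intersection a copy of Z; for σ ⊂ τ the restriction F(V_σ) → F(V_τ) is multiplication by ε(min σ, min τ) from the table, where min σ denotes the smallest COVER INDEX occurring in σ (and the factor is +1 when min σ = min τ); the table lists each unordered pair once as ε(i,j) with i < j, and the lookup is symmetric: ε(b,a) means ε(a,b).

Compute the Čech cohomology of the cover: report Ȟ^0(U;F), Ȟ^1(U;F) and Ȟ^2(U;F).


Ȟ^0 ≅ 0,  Ȟ^1 ≅ Z/2,  Ȟ^2 ≅ 0

intersection data:
  V12={t1,t8,t11} V13={t9} V23={t2,t10}
C dims 3,3; δ0: rk 3, SNF 1^2·2
Ȟ^0 = (3 − 3) − 0 = 0, so Ȟ^0 ≅ 0
Ȟ^1 = (3 − 0) − 3 = 0 plus torsion [2], so Ȟ^1 ≅ Z/2
Ȟ^2 = (0 − 0) − 0 = 0, so Ȟ^2 ≅ 0


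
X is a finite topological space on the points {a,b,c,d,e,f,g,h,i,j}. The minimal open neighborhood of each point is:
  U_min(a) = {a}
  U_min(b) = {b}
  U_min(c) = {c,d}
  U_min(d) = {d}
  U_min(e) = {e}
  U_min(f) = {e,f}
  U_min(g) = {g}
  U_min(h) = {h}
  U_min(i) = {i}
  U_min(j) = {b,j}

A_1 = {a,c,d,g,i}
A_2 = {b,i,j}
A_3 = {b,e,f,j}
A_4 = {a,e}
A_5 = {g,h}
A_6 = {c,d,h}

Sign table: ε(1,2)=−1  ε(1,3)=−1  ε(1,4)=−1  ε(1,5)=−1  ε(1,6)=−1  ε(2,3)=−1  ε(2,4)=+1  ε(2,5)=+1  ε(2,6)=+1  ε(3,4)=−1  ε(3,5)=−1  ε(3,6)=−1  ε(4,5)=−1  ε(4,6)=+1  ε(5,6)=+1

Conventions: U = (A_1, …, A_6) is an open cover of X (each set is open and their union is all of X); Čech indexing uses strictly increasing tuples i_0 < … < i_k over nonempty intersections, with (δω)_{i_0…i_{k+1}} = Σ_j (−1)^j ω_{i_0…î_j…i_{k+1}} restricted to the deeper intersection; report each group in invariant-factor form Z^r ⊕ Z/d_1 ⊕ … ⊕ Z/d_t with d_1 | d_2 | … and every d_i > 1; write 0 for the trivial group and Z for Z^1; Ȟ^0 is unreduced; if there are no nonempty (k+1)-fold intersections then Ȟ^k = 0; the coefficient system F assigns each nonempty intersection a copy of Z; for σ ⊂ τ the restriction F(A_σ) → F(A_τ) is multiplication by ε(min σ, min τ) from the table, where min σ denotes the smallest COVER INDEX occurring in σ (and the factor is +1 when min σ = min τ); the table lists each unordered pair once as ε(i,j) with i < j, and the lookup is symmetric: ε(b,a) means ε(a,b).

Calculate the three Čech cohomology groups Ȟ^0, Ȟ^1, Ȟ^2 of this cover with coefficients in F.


nonempty intersections:
  A12={i} A14={a} A15={g} A16={c,d} A23={b,j} A34={e} A56={h}
C dims 6,7; δ0: rk 5, SNF 1^5
Ȟ^0: (6−5)−0=1 ⇒ Z
Ȟ^1: (7−0)−5=2 ⇒ Z^2
Ȟ^2: (0−0)−0=0 ⇒ 0

Ȟ^0 ≅ Z, Ȟ^1 ≅ Z^2 and Ȟ^2 ≅ 0


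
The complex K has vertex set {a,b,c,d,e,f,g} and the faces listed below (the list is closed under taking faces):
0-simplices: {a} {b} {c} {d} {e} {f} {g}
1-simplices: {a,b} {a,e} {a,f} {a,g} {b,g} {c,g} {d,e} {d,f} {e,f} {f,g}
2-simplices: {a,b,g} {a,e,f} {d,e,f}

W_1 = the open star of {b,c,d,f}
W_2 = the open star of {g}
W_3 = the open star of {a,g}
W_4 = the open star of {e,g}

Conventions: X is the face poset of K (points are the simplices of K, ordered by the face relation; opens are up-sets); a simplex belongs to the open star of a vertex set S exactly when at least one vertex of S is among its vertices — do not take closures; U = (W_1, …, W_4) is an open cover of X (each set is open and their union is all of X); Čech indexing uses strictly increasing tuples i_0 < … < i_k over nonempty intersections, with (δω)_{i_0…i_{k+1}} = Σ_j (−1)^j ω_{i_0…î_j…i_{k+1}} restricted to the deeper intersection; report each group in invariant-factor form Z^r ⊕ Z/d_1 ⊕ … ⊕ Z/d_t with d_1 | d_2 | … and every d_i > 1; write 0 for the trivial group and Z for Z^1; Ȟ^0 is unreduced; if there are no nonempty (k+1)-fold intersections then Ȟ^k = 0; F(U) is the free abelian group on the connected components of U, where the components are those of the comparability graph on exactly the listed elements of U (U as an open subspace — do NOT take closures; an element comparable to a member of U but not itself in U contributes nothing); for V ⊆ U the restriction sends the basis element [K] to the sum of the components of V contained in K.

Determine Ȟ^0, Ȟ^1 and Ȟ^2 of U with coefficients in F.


nonempty intersections:
  W1={{b},{c},{d},{f},{a,b},{a,f},{b,g},{c,g},{d,e},{d,f},{e,f},{f,g},{a,b,g},{a,e,f},{d,e,f}} W2={{g},{a,g},{b,g},{c,g},{f,g},{a,b,g}} W3={{a},{g},{a,b},{a,e},{a,f},{a,g},{b,g},{c,g},{f,g},{a,b,g},{a,e,f}} W4={{e},{g},{a,e},{a,g},{b,g},{c,g},{d,e},{e,f},{f,g},{a,b,g},{a,e,f},{d,e,f}}
  W12={{b,g},{c,g},{f,g},{a,b,g}} W13={{a,b},{a,f},{b,g},{c,g},{f,g},{a,b,g},{a,e,f}} W14={{b,g},{c,g},{d,e},{e,f},{f,g},{a,b,g},{a,e,f},{d,e,f}} W23={{g},{a,g},{b,g},{c,g},{f,g},{a,b,g}} W24={{g},{a,g},{b,g},{c,g},{f,g},{a,b,g}} W34={{g},{a,e},{a,g},{b,g},{c,g},{f,g},{a,b,g},{a,e,f}}
  W123={{b,g},{c,g},{f,g},{a,b,g}} W124={{b,g},{c,g},{f,g},{a,b,g}} W134={{b,g},{c,g},{f,g},{a,b,g},{a,e,f}} W234={{g},{a,g},{b,g},{c,g},{f,g},{a,b,g}}
  W1234={{b,g},{c,g},{f,g},{a,b,g}}
components per intersection:
  W1: {{b},{a,b},{b,g},{a,b,g}} {{c},{c,g}} {{d},{f},{a,f},{d,e},{d,f},{e,f},{f,g},{a,e,f},{d,e,f}}
  W2: {{g},{a,g},{b,g},{c,g},{f,g},{a,b,g}}
  W3: {{a},{g},{a,b},{a,e},{a,f},{a,g},{b,g},{c,g},{f,g},{a,b,g},{a,e,f}}
  W4: {{e},{a,e},{d,e},{e,f},{a,e,f},{d,e,f}} {{g},{a,g},{b,g},{c,g},{f,g},{a,b,g}}
  W12: {{b,g},{a,b,g}} {{c,g}} {{f,g}}
  W13: {{a,b},{b,g},{a,b,g}} {{a,f},{a,e,f}} {{c,g}} {{f,g}}
  W14: {{b,g},{a,b,g}} {{c,g}} {{d,e},{e,f},{a,e,f},{d,e,f}} {{f,g}}
  W23: {{g},{a,g},{b,g},{c,g},{f,g},{a,b,g}}
  W24: {{g},{a,g},{b,g},{c,g},{f,g},{a,b,g}}
  W34: {{g},{a,g},{b,g},{c,g},{f,g},{a,b,g}} {{a,e},{a,e,f}}
  W123: {{b,g},{a,b,g}} {{c,g}} {{f,g}}
  W124: {{b,g},{a,b,g}} {{c,g}} {{f,g}}
  W134: {{b,g},{a,b,g}} {{c,g}} {{f,g}} {{a,e,f}}
  W234: {{g},{a,g},{b,g},{c,g},{f,g},{a,b,g}}
  W1234: {{b,g},{a,b,g}} {{c,g}} {{f,g}}
C dims 7,15,11,3; δ0: rk 6, SNF 1^6; δ1: rk 8, SNF 1^8; δ2: rk 3, SNF 1^3
Ȟ^0: (7−6)−0=1 ⇒ Z
Ȟ^1: (15−8)−6=1 ⇒ Z
Ȟ^2: (11−3)−8=0 ⇒ 0

Ȟ^0 ≅ Z, Ȟ^1 ≅ Z and Ȟ^2 ≅ 0


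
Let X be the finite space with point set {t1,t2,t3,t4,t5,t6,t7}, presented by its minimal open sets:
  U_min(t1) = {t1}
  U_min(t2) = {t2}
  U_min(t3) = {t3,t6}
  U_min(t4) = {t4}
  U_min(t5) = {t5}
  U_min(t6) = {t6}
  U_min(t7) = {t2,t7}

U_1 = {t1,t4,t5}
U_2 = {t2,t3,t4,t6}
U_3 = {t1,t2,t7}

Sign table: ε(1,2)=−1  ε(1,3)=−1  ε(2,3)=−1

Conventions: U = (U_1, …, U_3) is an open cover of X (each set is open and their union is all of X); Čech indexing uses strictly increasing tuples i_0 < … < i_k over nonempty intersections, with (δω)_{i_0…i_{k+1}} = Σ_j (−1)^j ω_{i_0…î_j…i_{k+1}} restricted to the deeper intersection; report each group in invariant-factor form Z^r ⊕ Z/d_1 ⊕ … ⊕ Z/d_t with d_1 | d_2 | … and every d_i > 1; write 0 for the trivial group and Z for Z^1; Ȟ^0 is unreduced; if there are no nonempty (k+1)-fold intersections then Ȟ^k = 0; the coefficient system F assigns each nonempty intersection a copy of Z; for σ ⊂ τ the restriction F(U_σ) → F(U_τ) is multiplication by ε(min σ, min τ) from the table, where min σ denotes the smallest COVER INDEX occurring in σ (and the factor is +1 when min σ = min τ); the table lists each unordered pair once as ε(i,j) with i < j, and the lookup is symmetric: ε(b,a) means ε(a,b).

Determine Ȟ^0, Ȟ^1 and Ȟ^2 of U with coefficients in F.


cover nerve:
  U12={t4} U13={t1} U23={t2}
C dims 3,3; δ0: rk 3, SNF 1^2·2
Ȟ^0: (3−3)−0=0 ⇒ 0
Ȟ^1: (3−0)−3=0 plus torsion [2] ⇒ Z/2
Ȟ^2: (0−0)−0=0 ⇒ 0

Ȟ^0(U;F) ≅ 0, Ȟ^1(U;F) ≅ Z/2 and Ȟ^2(U;F) ≅ 0


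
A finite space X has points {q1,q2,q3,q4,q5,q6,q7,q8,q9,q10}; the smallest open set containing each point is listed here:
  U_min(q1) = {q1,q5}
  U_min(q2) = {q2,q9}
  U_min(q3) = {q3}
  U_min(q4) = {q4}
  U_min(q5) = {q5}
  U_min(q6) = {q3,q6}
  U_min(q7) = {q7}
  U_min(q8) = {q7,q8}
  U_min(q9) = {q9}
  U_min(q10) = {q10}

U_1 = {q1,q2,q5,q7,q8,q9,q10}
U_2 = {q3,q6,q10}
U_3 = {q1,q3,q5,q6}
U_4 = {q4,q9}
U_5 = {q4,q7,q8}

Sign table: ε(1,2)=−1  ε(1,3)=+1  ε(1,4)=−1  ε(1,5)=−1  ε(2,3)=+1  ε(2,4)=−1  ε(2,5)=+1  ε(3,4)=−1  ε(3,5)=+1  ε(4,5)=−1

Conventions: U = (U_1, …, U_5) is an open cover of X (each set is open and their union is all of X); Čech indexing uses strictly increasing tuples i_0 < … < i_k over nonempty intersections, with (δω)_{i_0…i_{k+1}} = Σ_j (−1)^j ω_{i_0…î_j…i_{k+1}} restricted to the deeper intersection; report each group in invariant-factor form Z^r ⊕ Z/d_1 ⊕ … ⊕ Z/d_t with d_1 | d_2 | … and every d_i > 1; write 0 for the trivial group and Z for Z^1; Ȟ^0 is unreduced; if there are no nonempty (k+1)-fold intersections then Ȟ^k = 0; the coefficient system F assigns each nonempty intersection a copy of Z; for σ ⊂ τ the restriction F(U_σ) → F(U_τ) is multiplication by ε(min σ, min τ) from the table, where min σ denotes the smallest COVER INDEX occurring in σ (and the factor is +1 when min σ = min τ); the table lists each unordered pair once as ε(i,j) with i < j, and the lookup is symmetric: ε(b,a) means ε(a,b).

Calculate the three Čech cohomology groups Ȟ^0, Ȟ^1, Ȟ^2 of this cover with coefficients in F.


cover nerve:
  U12={q10} U13={q1,q5} U14={q9} U15={q7,q8} U23={q3,q6} U45={q4}
C dims 5,6; δ0: rk 5, SNF 1^4·2
Ȟ^0: (5−5)−0=0 ⇒ 0
Ȟ^1: (6−0)−5=1 plus torsion [2] ⇒ Z ⊕ Z/2
Ȟ^2: (0−0)−0=0 ⇒ 0

Ȟ^0(U;F) ≅ 0,  Ȟ^1(U;F) ≅ Z ⊕ Z/2,  Ȟ^2(U;F) ≅ 0


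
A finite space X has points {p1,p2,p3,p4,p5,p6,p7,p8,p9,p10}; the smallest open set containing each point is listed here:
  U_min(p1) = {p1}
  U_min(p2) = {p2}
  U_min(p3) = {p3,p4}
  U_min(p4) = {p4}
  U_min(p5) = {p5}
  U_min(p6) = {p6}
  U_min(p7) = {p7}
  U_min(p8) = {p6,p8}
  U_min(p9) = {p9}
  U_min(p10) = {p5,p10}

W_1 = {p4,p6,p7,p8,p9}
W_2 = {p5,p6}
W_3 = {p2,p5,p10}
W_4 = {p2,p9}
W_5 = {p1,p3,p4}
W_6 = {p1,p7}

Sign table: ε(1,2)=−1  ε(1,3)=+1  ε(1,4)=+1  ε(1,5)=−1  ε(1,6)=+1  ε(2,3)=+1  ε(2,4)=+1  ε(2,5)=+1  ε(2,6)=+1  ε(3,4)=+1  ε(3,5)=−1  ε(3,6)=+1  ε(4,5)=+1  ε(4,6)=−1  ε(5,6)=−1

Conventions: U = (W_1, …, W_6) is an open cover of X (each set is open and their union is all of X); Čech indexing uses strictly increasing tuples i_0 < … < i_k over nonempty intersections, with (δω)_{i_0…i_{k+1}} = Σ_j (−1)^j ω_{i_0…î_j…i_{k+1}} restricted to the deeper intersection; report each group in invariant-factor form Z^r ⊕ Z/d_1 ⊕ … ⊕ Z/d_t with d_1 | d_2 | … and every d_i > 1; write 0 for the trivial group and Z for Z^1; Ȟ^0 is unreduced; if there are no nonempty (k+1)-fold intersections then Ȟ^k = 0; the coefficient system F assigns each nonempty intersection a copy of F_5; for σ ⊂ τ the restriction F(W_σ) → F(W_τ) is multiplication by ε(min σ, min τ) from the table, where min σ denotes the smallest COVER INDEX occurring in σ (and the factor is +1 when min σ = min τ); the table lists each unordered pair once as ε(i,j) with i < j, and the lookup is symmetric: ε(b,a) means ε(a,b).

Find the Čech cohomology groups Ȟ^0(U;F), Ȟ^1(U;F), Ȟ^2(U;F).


Ȟ^0 = 0; Ȟ^1 = Z/5; Ȟ^2 = 0

cover nerve:
  W12={p6} W14={p9} W15={p4} W16={p7} W23={p5} W34={p2} W56={p1}
C dims 6,7; δ0: rk_F5 6
Ȟ^0: (6−6)−0=0 ⇒ 0
Ȟ^1: (7−0)−6=1 ⇒ Z/5
Ȟ^2: (0−0)−0=0 ⇒ 0


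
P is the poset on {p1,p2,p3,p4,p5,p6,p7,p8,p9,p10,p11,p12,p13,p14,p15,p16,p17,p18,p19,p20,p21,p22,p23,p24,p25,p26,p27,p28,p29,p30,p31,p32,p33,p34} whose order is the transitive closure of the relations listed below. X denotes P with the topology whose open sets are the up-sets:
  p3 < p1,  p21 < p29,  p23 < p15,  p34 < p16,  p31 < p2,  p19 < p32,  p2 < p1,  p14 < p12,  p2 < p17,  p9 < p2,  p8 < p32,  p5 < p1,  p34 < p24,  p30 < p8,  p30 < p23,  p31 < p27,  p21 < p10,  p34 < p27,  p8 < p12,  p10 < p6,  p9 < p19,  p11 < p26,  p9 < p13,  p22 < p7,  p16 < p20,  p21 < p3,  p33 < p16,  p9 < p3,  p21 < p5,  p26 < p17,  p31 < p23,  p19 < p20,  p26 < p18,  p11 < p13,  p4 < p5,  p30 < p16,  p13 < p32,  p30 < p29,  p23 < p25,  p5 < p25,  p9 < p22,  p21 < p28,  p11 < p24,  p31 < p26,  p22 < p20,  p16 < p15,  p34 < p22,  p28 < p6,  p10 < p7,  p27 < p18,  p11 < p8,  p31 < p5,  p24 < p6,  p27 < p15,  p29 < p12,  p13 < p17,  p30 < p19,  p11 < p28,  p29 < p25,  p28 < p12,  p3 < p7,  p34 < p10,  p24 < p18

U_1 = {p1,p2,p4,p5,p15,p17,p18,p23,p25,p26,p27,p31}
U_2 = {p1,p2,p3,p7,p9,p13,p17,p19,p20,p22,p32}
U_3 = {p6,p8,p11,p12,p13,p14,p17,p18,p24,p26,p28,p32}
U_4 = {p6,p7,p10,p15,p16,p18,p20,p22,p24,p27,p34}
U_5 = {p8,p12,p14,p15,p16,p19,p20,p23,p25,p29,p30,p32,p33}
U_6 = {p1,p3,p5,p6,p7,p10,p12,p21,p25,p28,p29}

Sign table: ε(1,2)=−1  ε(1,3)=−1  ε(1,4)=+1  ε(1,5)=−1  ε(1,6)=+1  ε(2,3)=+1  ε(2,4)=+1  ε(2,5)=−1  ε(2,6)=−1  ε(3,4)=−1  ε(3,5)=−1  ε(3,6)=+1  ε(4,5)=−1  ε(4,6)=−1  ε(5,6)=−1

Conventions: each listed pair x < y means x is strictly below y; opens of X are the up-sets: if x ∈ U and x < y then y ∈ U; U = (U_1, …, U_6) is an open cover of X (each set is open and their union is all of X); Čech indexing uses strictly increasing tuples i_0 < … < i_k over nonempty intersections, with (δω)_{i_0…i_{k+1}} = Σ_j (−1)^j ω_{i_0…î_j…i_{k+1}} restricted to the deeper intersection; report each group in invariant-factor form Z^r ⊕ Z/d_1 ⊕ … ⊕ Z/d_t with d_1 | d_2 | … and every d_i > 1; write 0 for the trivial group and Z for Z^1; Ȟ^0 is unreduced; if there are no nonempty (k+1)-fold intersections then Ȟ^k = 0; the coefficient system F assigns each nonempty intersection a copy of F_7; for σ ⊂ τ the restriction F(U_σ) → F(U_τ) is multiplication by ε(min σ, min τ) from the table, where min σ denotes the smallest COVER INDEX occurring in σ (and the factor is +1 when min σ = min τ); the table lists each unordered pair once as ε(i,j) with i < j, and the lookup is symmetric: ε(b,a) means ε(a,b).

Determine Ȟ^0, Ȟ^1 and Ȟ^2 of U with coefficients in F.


intersection data:
  U12={p1,p2,p17} U13={p17,p18,p26} U14={p15,p18,p27} U15={p15,p23,p25} U16={p1,p5,p25} U23={p13,p17,p32} U24={p7,p20,p22} U25={p19,p20,p32} U26={p1,p3,p7} U34={p6,p18,p24} U35={p8,p12,p14,p32} U36={p6,p12,p28} U45={p15,p16,p20} U46={p6,p7,p10} U56={p12,p25,p29}
  U123={p17} U126={p1} U134={p18} U145={p15} U156={p25} U235={p32} U245={p20} U246={p7} U346={p6} U356={p12}
C dims 6,15,10; δ0: rk_F7 6; δ1: rk_F7 9
Ȟ^0 = (6 − 6) − 0 = 0, so Ȟ^0 ≅ 0
Ȟ^1 = (15 − 9) − 6 = 0, so Ȟ^1 ≅ 0
Ȟ^2 = (10 − 0) − 9 = 1, so Ȟ^2 ≅ Z/7

Ȟ^0 ≅ 0,  Ȟ^1 ≅ 0,  Ȟ^2 ≅ Z/7


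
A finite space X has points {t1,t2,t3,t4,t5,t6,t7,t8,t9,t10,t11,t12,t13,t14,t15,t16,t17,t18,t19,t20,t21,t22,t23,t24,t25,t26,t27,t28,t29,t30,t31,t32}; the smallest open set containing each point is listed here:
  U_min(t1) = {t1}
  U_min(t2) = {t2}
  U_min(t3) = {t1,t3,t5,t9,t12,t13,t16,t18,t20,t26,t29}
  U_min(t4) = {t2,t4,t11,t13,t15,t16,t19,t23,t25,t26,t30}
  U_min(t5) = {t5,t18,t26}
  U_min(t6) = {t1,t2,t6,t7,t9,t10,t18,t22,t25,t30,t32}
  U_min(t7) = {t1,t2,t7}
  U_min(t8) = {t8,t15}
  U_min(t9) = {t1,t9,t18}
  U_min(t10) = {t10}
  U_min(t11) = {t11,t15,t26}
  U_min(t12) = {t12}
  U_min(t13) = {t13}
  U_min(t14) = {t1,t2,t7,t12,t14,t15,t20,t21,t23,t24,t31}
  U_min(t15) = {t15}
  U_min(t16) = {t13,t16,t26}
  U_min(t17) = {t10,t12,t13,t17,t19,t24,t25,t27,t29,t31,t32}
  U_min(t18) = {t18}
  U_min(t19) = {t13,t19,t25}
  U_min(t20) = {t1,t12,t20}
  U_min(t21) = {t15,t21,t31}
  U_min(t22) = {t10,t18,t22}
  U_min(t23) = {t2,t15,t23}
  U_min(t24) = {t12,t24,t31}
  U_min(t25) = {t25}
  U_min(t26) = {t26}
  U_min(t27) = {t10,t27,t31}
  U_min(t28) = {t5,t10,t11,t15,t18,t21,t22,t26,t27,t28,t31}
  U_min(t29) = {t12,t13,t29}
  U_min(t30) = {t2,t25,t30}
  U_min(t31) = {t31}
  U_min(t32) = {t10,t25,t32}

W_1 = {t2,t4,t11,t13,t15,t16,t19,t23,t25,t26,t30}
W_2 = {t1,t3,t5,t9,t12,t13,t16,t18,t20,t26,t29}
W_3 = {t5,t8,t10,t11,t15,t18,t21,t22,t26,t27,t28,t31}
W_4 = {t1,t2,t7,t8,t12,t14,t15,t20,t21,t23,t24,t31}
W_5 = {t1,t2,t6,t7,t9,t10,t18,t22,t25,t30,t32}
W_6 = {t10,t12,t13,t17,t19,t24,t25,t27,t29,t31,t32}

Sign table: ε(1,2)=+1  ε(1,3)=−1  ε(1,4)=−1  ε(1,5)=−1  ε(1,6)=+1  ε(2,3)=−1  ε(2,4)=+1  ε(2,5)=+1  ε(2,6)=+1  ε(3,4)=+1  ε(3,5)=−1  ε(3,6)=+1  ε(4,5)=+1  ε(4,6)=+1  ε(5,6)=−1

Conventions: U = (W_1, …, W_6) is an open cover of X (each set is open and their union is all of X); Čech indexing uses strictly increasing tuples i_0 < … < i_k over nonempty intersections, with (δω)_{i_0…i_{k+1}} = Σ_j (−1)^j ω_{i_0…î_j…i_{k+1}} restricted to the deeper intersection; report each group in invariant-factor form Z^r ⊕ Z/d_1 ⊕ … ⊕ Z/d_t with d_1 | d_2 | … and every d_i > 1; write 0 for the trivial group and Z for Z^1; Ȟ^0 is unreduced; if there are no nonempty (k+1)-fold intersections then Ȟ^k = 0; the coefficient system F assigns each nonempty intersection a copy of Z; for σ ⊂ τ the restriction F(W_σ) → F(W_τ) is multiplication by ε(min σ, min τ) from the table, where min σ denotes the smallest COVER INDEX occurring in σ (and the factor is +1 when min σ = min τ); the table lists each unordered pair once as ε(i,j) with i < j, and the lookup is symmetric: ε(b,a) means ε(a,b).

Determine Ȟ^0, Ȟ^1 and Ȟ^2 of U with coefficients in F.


Ȟ^0(U;F) ≅ 0; Ȟ^1(U;F) ≅ Z/2; Ȟ^2(U;F) ≅ Z

nonempty intersections:
  W12={t13,t16,t26} W13={t11,t15,t26} W14={t2,t15,t23} W15={t2,t25,t30} W16={t13,t19,t25} W23={t5,t18,t26} W24={t1,t12,t20} W25={t1,t9,t18} W26={t12,t13,t29} W34={t8,t15,t21,t31} W35={t10,t18,t22} W36={t10,t27,t31} W45={t1,t2,t7} W46={t12,t24,t31} W56={t10,t25,t32}
  W123={t26} W126={t13} W134={t15} W145={t2} W156={t25} W235={t18} W245={t1} W246={t12} W346={t31} W356={t10}
C dims 6,15,10; δ0: rk 6, SNF 1^5·2; δ1: rk 9, SNF 1^9
Ȟ^0: (6−6)−0=0 ⇒ 0
Ȟ^1: (15−9)−6=0 plus torsion [2] ⇒ Z/2
Ȟ^2: (10−0)−9=1 ⇒ Z


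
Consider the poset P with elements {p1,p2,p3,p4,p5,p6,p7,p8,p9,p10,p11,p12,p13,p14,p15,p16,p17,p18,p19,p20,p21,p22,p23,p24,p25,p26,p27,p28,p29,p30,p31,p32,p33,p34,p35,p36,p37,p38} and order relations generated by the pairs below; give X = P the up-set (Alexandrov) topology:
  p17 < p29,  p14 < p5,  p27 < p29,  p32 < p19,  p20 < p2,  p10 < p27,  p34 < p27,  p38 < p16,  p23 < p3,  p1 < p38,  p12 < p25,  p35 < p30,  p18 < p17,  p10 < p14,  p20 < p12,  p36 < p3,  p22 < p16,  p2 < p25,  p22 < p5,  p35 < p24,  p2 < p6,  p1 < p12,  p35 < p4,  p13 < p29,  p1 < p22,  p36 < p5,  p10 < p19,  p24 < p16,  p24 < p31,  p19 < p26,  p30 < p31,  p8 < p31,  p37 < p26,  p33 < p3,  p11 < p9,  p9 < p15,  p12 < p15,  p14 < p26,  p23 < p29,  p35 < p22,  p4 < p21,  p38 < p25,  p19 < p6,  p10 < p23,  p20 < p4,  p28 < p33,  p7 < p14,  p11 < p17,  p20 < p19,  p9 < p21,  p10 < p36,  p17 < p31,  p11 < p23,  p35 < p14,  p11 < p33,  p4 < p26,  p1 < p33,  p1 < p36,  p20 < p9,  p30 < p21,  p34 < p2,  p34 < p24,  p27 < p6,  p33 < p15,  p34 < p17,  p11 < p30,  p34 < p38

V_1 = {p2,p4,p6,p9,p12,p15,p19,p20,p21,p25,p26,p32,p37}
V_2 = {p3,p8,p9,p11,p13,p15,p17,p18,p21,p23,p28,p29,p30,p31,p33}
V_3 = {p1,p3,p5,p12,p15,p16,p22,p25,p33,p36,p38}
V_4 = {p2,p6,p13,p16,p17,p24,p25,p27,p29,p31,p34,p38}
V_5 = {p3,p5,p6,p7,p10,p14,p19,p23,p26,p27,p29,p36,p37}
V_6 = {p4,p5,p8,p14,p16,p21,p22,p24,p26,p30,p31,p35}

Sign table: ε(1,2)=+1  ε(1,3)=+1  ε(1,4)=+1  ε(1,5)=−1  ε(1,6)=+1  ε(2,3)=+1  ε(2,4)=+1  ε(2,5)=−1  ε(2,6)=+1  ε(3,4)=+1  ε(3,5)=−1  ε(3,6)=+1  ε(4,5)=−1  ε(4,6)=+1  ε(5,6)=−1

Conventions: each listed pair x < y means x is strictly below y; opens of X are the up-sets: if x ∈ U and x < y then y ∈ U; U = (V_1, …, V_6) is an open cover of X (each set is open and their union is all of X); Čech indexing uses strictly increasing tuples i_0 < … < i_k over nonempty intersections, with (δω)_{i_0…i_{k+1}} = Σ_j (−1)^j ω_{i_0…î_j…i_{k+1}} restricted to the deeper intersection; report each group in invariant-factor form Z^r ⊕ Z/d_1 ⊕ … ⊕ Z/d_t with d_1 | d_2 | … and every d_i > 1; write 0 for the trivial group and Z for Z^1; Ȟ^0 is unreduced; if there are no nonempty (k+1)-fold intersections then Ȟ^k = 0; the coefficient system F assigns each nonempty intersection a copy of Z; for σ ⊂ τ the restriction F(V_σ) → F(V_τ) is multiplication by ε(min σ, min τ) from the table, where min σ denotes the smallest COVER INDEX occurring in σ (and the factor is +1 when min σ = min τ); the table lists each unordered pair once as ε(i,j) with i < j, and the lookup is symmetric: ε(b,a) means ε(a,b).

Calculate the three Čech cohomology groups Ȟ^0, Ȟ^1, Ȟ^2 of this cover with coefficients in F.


Ȟ^0 ≅ Z,  Ȟ^1 ≅ 0,  Ȟ^2 ≅ Z/2

nonempty intersections:
  V12={p9,p15,p21} V13={p12,p15,p25} V14={p2,p6,p25} V15={p6,p19,p26,p37} V16={p4,p21,p26} V23={p3,p15,p33} V24={p13,p17,p29,p31} V25={p3,p23,p29} V26={p8,p21,p30,p31} V34={p16,p25,p38} V35={p3,p5,p36} V36={p5,p16,p22} V45={p6,p27,p29} V46={p16,p24,p31} V56={p5,p14,p26}
  V123={p15} V126={p21} V134={p25} V145={p6} V156={p26} V235={p3} V245={p29} V246={p31} V346={p16} V356={p5}
C dims 6,15,10; δ0: rk 5, SNF 1^5; δ1: rk 10, SNF 1^9·2
Ȟ^0: (6−5)−0=1 ⇒ Z
Ȟ^1: (15−10)−5=0 ⇒ 0
Ȟ^2: (10−0)−10=0 plus torsion [2] ⇒ Z/2


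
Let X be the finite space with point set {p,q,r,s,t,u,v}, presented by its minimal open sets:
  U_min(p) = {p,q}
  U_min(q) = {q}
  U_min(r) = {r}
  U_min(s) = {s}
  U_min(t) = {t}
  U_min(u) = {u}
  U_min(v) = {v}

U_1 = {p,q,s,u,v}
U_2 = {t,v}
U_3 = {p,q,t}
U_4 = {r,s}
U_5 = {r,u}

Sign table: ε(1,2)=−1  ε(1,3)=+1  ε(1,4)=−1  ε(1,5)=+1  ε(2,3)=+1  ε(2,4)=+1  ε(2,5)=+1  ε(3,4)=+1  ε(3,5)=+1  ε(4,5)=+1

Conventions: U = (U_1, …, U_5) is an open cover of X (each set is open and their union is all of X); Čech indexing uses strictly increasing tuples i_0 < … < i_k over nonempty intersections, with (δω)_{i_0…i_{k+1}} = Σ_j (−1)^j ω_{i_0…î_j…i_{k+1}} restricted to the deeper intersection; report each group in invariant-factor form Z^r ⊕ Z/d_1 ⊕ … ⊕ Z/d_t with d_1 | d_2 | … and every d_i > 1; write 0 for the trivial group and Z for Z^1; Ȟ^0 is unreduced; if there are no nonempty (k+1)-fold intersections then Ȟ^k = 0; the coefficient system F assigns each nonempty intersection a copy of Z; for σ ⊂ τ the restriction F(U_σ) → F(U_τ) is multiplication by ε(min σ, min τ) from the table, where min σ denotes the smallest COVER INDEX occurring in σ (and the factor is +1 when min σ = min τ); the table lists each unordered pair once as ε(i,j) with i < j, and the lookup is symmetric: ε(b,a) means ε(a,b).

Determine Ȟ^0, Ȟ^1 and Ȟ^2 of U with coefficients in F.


Ȟ^0(U;F) ≅ 0,  Ȟ^1(U;F) ≅ Z ⊕ Z/2,  Ȟ^2(U;F) ≅ 0

intersection data:
  U12={v} U13={p,q} U14={s} U15={u} U23={t} U45={r}
C dims 5,6; δ0: rk 5, SNF 1^4·2
Ȟ^0 = (5 − 5) − 0 = 0, so Ȟ^0 ≅ 0
Ȟ^1 = (6 − 0) − 5 = 1 plus torsion [2], so Ȟ^1 ≅ Z ⊕ Z/2
Ȟ^2 = (0 − 0) − 0 = 0, so Ȟ^2 ≅ 0


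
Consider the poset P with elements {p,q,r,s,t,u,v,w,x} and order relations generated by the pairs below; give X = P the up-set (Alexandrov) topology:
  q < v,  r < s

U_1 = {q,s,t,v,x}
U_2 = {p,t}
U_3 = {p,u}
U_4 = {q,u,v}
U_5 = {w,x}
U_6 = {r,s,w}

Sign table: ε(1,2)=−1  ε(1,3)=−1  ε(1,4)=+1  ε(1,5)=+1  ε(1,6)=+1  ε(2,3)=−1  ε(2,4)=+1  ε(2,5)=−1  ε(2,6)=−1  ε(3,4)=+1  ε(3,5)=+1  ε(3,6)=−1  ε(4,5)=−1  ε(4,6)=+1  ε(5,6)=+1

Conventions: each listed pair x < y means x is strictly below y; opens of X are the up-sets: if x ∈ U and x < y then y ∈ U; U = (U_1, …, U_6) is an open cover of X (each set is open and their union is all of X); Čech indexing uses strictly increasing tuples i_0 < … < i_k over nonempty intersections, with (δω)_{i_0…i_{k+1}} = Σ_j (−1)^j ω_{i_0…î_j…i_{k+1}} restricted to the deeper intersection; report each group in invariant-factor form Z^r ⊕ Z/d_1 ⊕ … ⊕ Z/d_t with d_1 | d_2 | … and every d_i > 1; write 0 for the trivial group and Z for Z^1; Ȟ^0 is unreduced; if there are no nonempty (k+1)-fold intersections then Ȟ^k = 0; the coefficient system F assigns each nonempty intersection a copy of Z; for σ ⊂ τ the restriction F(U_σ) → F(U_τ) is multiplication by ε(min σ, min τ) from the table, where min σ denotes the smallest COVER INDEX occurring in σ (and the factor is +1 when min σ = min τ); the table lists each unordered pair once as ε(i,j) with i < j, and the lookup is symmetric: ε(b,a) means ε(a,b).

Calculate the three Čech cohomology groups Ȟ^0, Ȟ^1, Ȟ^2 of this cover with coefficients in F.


Ȟ^0 = Z, Ȟ^1 = Z^2, Ȟ^2 = 0

nerve of the cover:
  U12={t} U14={q,v} U15={x} U16={s} U23={p} U34={u} U56={w}
C dims 6,7; δ0: rk 5, SNF 1^5
Ȟ^0 = (6 − 5) − 0 = 1, so Ȟ^0 ≅ Z
Ȟ^1 = (7 − 0) − 5 = 2, so Ȟ^1 ≅ Z^2
Ȟ^2 = (0 − 0) − 0 = 0, so Ȟ^2 ≅ 0


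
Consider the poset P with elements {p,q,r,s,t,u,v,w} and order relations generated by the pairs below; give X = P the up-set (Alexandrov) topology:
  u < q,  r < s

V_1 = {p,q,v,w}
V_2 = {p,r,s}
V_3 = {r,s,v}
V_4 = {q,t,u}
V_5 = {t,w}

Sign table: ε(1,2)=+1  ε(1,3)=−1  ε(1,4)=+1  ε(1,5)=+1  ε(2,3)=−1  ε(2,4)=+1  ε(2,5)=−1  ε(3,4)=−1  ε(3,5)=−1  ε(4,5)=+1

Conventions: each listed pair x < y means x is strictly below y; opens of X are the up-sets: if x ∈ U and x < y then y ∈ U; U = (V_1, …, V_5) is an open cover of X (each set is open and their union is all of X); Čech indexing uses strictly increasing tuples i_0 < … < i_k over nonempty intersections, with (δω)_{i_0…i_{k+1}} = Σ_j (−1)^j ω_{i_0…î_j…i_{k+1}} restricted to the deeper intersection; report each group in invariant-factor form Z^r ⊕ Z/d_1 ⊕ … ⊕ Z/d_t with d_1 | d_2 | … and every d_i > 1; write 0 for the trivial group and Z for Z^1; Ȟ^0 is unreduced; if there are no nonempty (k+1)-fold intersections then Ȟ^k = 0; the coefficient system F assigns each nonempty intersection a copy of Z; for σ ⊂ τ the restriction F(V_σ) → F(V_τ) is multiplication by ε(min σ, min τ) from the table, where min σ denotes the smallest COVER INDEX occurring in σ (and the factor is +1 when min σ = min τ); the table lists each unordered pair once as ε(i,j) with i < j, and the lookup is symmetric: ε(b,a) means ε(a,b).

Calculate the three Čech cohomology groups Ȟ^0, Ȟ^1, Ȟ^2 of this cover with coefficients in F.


nerve of the cover:
  V12={p} V13={v} V14={q} V15={w} V23={r,s} V45={t}
C dims 5,6; δ0: rk 4, SNF 1^4
Ȟ^0 = (5 − 4) − 0 = 1, so Ȟ^0 ≅ Z
Ȟ^1 = (6 − 0) − 4 = 2, so Ȟ^1 ≅ Z^2
Ȟ^2 = (0 − 0) − 0 = 0, so Ȟ^2 ≅ 0

Ȟ^0(U;F) ≅ Z,  Ȟ^1(U;F) ≅ Z^2,  Ȟ^2(U;F) ≅ 0


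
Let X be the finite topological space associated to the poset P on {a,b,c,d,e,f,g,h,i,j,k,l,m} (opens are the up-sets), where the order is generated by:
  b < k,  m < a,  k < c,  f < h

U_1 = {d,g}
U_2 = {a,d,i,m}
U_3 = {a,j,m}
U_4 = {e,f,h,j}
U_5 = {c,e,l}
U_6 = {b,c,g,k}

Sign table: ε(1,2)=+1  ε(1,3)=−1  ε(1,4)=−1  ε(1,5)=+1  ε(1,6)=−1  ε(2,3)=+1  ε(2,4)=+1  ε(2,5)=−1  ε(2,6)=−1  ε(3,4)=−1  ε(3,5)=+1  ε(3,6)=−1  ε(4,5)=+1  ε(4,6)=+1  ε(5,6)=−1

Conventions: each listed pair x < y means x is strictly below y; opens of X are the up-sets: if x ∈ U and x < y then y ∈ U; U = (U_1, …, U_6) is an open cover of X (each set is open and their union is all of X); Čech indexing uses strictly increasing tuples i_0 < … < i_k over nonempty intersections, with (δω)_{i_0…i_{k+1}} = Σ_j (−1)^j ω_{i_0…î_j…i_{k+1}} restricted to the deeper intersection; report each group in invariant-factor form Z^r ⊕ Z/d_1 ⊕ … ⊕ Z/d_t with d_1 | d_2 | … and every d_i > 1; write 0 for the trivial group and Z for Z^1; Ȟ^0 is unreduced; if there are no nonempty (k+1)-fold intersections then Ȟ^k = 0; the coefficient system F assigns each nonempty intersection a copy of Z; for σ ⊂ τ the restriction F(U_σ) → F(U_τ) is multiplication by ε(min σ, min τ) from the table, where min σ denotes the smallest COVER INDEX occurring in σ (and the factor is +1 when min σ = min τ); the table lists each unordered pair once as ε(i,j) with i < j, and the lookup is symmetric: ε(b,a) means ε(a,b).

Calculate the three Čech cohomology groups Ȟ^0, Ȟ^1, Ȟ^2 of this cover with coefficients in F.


Ȟ^0 ≅ 0,  Ȟ^1 ≅ Z/2,  Ȟ^2 ≅ 0

nonempty intersections:
  U12={d} U16={g} U23={a,m} U34={j} U45={e} U56={c}
C dims 6,6; δ0: rk 6, SNF 1^5·2
Ȟ^0: (6−6)−0=0 ⇒ 0
Ȟ^1: (6−0)−6=0 plus torsion [2] ⇒ Z/2
Ȟ^2: (0−0)−0=0 ⇒ 0


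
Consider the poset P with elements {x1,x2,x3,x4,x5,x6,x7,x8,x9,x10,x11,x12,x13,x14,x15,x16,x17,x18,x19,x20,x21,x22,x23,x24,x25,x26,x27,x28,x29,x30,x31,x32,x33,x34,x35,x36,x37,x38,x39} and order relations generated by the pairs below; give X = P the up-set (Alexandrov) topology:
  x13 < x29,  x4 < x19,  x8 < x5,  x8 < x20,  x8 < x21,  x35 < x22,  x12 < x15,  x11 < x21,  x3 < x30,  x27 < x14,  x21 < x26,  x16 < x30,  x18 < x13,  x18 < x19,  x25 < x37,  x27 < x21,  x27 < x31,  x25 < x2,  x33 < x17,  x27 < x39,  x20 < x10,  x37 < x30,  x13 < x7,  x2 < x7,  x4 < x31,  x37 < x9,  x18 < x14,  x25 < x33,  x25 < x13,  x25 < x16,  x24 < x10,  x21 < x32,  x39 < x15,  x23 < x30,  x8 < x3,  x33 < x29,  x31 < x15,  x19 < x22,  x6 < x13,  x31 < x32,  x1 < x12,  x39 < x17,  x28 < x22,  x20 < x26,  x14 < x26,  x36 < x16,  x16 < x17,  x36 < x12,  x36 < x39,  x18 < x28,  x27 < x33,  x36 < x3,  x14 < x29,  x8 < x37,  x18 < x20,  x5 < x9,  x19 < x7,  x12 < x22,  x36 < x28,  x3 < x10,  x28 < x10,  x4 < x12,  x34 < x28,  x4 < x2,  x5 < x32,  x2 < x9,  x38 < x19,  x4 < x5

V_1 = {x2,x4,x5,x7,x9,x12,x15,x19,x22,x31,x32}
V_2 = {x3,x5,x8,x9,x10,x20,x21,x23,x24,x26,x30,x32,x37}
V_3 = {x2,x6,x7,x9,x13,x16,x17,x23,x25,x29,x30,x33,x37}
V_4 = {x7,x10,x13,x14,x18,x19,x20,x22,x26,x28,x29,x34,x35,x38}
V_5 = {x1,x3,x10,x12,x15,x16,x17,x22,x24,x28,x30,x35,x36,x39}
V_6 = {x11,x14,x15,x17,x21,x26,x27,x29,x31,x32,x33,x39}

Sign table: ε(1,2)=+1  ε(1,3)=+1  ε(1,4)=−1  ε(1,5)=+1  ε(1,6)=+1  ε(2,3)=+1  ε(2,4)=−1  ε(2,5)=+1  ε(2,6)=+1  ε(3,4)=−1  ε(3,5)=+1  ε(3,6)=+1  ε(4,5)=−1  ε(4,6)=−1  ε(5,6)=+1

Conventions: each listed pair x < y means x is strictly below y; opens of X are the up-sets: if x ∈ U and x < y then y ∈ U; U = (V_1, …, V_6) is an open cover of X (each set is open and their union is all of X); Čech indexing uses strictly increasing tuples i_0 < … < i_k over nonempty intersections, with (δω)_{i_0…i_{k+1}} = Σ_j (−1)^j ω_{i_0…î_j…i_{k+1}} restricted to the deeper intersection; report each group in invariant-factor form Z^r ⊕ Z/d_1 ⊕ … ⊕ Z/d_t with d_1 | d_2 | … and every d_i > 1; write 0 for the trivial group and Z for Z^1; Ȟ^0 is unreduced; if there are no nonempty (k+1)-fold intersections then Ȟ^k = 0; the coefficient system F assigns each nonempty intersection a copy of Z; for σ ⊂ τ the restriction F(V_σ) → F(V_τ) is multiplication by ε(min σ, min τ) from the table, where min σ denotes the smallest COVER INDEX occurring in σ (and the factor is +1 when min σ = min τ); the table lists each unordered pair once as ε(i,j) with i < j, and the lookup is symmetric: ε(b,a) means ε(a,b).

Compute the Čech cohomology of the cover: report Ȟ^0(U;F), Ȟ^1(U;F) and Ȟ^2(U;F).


Ȟ^0 ≅ Z,  Ȟ^1 ≅ 0,  Ȟ^2 ≅ Z/2

nonempty overlaps:
  V12={x5,x9,x32} V13={x2,x7,x9} V14={x7,x19,x22} V15={x12,x15,x22} V16={x15,x31,x32} V23={x9,x23,x30,x37} V24={x10,x20,x26} V25={x3,x10,x24,x30} V26={x21,x26,x32} V34={x7,x13,x29} V35={x16,x17,x30} V36={x17,x29,x33} V45={x10,x22,x28,x35} V46={x14,x26,x29} V56={x15,x17,x39}
  V123={x9} V126={x32} V134={x7} V145={x22} V156={x15} V235={x30} V245={x10} V246={x26} V346={x29} V356={x17}
C dims 6,15,10; δ0: rk 5, SNF 1^5; δ1: rk 10, SNF 1^9·2
degree 0: 6−5−0 = 1 → Ȟ^0 ≅ Z
degree 1: 15−10−5 = 0 → Ȟ^1 ≅ 0
degree 2: 10−0−10 = 0 plus torsion [2] → Ȟ^2 ≅ Z/2


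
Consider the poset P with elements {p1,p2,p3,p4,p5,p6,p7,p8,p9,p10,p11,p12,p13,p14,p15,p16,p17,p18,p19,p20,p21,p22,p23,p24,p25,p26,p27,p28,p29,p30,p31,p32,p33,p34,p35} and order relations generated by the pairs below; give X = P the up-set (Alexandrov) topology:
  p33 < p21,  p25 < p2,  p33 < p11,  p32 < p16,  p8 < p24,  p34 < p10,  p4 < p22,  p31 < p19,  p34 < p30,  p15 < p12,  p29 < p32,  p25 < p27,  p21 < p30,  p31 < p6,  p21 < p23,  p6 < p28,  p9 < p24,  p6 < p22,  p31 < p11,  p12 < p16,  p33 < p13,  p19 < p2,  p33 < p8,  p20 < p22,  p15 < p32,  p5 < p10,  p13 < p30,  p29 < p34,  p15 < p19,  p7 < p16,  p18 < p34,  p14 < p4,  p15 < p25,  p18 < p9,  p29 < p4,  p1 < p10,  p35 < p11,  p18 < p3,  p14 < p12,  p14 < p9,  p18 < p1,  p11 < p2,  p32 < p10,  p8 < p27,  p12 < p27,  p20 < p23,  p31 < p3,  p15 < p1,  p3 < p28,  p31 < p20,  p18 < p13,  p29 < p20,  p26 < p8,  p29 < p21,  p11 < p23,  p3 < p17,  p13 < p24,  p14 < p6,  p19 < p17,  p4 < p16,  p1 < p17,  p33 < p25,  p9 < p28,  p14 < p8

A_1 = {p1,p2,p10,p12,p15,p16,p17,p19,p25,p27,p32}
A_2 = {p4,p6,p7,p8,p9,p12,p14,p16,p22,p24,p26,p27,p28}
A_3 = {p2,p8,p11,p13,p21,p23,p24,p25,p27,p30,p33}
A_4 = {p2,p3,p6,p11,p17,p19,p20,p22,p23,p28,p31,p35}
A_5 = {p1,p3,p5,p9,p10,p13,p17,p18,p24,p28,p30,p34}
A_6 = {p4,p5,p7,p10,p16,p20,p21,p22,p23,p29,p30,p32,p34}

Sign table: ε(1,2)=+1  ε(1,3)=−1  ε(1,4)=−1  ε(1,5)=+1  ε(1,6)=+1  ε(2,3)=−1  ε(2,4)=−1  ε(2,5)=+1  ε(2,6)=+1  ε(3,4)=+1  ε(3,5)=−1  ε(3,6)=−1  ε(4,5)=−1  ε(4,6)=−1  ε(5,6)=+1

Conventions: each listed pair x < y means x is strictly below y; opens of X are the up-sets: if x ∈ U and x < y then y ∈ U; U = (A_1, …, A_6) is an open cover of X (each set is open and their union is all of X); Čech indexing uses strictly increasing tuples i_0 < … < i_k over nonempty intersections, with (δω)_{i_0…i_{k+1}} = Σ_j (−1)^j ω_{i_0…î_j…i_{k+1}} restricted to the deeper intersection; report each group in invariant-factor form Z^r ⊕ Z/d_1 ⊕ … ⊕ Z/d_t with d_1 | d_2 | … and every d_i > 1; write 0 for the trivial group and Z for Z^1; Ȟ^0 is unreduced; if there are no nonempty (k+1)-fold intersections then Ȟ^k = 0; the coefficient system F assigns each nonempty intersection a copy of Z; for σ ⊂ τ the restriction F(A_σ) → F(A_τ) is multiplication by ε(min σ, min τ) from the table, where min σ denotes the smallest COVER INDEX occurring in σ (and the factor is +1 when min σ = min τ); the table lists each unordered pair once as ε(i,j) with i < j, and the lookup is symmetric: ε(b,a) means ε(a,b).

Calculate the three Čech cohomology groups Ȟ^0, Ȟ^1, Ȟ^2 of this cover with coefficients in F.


Ȟ^0 ≅ Z, Ȟ^1 ≅ 0 and Ȟ^2 ≅ Z/2

nerve simplices:
  A12={p12,p16,p27} A13={p2,p25,p27} A14={p2,p17,p19} A15={p1,p10,p17} A16={p10,p16,p32} A23={p8,p24,p27} A24={p6,p22,p28} A25={p9,p24,p28} A26={p4,p7,p16,p22} A34={p2,p11,p23} A35={p13,p24,p30} A36={p21,p23,p30} A45={p3,p17,p28} A46={p20,p22,p23} A56={p5,p10,p30,p34}
  A123={p27} A126={p16} A134={p2} A145={p17} A156={p10} A235={p24} A245={p28} A246={p22} A346={p23} A356={p30}
C dims 6,15,10; δ0: rk 5, SNF 1^5; δ1: rk 10, SNF 1^9·2
degree 0: 6−5−0 = 1 → Ȟ^0 ≅ Z
degree 1: 15−10−5 = 0 → Ȟ^1 ≅ 0
degree 2: 10−0−10 = 0 plus torsion [2] → Ȟ^2 ≅ Z/2


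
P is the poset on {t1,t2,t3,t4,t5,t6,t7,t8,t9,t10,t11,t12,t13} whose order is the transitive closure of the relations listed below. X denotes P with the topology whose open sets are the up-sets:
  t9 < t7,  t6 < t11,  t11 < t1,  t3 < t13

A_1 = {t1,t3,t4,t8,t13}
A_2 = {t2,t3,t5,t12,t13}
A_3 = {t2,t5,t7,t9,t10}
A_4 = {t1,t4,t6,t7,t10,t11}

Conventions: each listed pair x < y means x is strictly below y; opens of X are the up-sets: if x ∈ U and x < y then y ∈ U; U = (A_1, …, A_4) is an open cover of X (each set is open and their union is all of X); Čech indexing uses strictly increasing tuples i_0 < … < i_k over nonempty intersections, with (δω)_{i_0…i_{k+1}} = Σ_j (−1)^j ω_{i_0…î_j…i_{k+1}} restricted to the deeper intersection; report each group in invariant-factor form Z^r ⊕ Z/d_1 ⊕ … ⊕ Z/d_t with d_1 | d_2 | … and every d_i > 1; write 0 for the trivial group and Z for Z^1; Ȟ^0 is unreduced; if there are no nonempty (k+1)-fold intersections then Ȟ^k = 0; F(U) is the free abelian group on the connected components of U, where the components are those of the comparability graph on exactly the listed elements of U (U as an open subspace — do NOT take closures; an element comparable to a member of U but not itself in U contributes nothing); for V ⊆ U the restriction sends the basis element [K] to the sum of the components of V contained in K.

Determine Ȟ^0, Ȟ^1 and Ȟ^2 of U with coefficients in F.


nonempty intersections:
  A12={t3,t13} A14={t1,t4} A23={t2,t5} A34={t7,t10}
components per intersection:
  A1: {t1} {t3,t13} {t4} {t8}
  A2: {t2} {t3,t13} {t5} {t12}
  A3: {t2} {t5} {t7,t9} {t10}
  A4: {t1,t6,t11} {t4} {t7} {t10}
  A12: {t3,t13}
  A14: {t1} {t4}
  A23: {t2} {t5}
  A34: {t7} {t10}
C dims 16,7; δ0: rk 7, SNF 1^7
Ȟ^0: (16−7)−0=9 ⇒ Z^9
Ȟ^1: (7−0)−7=0 ⇒ 0
Ȟ^2: (0−0)−0=0 ⇒ 0

Ȟ^0(U;F) ≅ Z^9, Ȟ^1(U;F) ≅ 0 and Ȟ^2(U;F) ≅ 0


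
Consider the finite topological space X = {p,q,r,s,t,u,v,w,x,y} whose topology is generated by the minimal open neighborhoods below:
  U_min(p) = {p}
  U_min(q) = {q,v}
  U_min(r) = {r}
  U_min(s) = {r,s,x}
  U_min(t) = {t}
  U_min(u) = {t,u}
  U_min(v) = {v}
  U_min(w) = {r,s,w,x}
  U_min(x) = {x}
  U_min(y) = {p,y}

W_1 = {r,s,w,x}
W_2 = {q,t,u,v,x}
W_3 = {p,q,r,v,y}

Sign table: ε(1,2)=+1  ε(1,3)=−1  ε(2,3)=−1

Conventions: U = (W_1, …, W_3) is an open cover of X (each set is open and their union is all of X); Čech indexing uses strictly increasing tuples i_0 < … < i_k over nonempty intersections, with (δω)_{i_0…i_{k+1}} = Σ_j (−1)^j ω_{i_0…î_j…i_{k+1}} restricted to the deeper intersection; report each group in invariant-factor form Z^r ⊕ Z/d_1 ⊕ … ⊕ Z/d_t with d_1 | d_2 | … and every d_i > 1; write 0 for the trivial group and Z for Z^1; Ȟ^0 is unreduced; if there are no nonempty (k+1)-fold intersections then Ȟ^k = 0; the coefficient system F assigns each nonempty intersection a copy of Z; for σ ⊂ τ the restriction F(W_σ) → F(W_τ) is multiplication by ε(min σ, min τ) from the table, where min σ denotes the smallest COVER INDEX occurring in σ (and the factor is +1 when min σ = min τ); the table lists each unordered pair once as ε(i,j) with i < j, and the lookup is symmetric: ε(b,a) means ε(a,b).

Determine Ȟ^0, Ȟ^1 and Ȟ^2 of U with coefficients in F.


nonempty intersections:
  W12={x} W13={r} W23={q,v}
C dims 3,3; δ0: rk 2, SNF 1^2
Ȟ^0: (3−2)−0=1 ⇒ Z
Ȟ^1: (3−0)−2=1 ⇒ Z
Ȟ^2: (0−0)−0=0 ⇒ 0

Ȟ^0 = Z,  Ȟ^1 = Z,  Ȟ^2 = 0
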